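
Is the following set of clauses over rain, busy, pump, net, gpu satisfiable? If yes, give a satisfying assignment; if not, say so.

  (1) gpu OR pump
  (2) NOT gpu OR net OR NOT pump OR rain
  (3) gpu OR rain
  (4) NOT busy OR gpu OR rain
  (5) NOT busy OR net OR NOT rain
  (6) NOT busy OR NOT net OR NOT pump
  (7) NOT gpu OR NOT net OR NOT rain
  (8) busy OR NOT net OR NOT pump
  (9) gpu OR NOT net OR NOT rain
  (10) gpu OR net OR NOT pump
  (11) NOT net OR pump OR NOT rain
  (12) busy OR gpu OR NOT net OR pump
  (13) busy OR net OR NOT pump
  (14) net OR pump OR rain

rain = True; busy = False; pump = False; net = False; gpu = True

Set rain = True.
Try busy = True:
  (NOT busy OR net OR NOT rain) forces net = True.
  (NOT busy OR NOT net OR NOT pump) forces pump = False.
  clause (NOT net OR pump OR NOT rain) is falsified — backtrack.
So busy = False.
Set pump = False.
  then (gpu OR pump) forces gpu = True.
  then (NOT gpu OR NOT net OR NOT rain) forces net = False.
All clauses satisfied.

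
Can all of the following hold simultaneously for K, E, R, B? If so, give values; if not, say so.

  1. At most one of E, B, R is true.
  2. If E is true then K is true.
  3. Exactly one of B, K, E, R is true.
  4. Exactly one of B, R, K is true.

K: False, E: False, R: False, B: True

  (1) {E, B, R}: 1 true — at most one ✓
  (2) E=F ⇒ K: vacuous ✓
  (3) {B, K, E, R}: 1 true — exactly one ✓
  (4) {B, R, K}: 1 true — exactly one ✓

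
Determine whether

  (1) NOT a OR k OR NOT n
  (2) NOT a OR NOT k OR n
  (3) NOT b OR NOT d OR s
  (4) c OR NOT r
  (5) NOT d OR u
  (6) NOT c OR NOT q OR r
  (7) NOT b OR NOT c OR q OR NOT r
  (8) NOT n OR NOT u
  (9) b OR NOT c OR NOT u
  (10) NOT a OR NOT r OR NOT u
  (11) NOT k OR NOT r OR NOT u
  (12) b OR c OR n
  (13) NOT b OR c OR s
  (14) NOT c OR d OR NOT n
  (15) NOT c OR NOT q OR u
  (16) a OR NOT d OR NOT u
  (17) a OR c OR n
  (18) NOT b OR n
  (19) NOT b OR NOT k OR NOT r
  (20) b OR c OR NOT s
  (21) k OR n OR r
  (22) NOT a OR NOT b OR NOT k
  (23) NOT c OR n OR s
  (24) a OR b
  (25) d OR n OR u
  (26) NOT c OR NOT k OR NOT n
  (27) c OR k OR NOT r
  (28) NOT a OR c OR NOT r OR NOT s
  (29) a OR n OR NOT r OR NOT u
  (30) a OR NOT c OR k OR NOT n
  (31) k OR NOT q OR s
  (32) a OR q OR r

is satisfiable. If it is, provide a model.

c=F; a=T; k=T; n=T; u=F; d=F; q=T; b=F; r=F; s=F

Set c = False.
  then (c OR NOT r) forces r = False.
Set a = True.
Set k = True.
  then (NOT a OR NOT k OR n) forces n = True.
  then (NOT n OR NOT u) forces u = False.
  then (NOT a OR NOT b OR NOT k) forces b = False.
  then (NOT d OR u) forces d = False.
  then (b OR c OR NOT s) forces s = False.
Set q = True.
All clauses satisfied.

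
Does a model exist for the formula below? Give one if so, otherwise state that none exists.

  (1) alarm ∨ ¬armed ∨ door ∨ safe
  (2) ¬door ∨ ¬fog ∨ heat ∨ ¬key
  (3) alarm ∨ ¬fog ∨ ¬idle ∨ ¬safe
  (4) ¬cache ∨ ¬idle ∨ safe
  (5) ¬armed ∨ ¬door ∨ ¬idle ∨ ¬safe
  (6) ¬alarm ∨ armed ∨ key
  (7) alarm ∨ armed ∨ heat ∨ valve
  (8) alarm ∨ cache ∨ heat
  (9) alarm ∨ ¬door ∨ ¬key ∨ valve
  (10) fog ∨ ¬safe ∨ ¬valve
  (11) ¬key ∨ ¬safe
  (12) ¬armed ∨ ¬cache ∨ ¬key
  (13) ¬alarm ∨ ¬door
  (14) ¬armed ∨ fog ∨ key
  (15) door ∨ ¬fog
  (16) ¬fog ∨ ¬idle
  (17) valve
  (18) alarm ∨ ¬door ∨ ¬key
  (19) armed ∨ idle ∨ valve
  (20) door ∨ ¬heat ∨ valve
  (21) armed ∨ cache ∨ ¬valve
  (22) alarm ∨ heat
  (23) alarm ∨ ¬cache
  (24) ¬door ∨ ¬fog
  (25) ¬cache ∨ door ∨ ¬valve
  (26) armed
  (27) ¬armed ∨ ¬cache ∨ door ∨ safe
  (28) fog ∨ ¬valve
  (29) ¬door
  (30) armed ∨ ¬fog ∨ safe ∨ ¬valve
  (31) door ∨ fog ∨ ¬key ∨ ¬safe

Unsatisfiable — no assignment works.

Case fog = True:
  (door ∨ ¬fog) forces door = True.
  Clause (¬door ∨ ¬fog) is falsified — contradiction.
Case fog = False:
  (valve) forces valve = True.
  Clause (fog ∨ ¬valve) is falsified — contradiction.
Both cases fail, so the formula is unsatisfiable.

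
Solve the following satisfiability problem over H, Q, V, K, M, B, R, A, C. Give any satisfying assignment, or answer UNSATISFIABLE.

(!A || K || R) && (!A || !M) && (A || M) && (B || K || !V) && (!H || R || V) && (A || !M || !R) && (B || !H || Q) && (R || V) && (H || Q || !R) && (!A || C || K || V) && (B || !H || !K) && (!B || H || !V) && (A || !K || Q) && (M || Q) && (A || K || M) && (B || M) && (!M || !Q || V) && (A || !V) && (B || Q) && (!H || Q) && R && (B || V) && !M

H = True, Q = True, V = True, K = True, M = False, B = True, R = True, A = True, C = False

Unit clause (R) forces R = True.
Unit clause (!M) forces M = False.
In (A || M) only A is left, so A = True.
In (M || Q) only Q is left, so Q = True.
In (B || M) only B is left, so B = True.
Set H = True.
Set V = True.
Set K = True.
Set C = False.
All clauses satisfied.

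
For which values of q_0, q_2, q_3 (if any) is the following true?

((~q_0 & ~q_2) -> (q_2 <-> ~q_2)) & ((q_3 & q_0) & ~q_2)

q_0=T, q_2=F, q_3=T

  (~q_0 & ~q_2) -> (q_2 <-> ~q_2) = True
    ~q_0 & ~q_2 = False
      ~q_0 = False
      ~q_2 = True
    q_2 <-> ~q_2 = False
      ~q_2 = True
  (q_3 & q_0) & ~q_2 = True
    q_3 & q_0 = True
    ~q_2 = True
Both conjuncts True, so the formula holds.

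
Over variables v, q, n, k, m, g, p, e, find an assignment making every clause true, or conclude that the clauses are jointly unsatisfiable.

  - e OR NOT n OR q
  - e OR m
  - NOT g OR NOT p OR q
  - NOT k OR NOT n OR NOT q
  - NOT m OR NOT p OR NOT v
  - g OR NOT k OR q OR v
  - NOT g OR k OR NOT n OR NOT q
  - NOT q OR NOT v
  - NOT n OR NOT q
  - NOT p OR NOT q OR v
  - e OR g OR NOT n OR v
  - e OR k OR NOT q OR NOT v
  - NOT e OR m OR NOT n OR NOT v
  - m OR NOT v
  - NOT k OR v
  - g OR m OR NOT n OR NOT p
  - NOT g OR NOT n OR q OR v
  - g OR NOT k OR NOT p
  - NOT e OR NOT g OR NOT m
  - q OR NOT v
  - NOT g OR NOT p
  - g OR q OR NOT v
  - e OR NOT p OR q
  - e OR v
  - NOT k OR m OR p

Set v = False.
  then (NOT k OR v) forces k = False.
  then (e OR v) forces e = True.
Set q = False.
Set n = False.
Set m = False.
Set g = True.
  then (NOT g OR NOT p OR q) forces p = False.
All clauses satisfied.

v = False, q = False, n = False, k = False, m = False, g = True, p = False, e = True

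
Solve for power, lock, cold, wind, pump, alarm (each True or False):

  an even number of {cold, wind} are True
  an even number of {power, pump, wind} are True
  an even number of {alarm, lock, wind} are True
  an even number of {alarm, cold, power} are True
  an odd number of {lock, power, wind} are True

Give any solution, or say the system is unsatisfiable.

power = True; lock = True; cold = True; wind = True; pump = False; alarm = False

{cold, wind}: 2 true → even ✓
{power, pump, wind}: 2 true → even ✓
{alarm, lock, wind}: 2 true → even ✓
{alarm, cold, power}: 2 true → even ✓
{lock, power, wind}: 3 true → odd ✓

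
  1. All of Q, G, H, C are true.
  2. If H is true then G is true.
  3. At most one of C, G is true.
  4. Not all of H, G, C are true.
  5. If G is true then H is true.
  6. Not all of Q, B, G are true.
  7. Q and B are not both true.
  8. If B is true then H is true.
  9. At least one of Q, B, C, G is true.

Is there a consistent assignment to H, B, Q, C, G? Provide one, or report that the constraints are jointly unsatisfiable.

Case C = True:
  (1) forces Q = True.
  (1) forces G = True.
  Constraint (3) is violated (C=T, G=T) — contradiction.
Case C = False:
  Constraint (1) is violated (C=F) — contradiction.
Both cases fail — unsatisfiable.

The formula is unsatisfiable.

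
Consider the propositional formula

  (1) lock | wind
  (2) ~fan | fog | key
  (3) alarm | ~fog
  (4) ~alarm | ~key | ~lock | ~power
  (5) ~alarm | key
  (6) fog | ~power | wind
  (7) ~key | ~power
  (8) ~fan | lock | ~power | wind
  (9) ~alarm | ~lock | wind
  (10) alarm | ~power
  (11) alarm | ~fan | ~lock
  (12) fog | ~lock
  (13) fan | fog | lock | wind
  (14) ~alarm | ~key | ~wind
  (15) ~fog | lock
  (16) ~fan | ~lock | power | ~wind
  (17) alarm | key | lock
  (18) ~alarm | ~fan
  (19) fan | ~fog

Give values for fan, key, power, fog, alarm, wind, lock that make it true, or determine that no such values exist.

fan = False; key = True; power = False; fog = False; alarm = False; wind = True; lock = False

Set fan = False.
  then (fan | ~fog) forces fog = False.
  then (fog | ~lock) forces lock = False.
  then (fan | fog | lock | wind) forces wind = True.
Try key = False:
  (~alarm | key) forces alarm = False.
  clause (alarm | key | lock) is falsified — backtrack.
So key = True.
  then (~key | ~power) forces power = False.
  then (~alarm | ~key | ~wind) forces alarm = False.
All clauses satisfied.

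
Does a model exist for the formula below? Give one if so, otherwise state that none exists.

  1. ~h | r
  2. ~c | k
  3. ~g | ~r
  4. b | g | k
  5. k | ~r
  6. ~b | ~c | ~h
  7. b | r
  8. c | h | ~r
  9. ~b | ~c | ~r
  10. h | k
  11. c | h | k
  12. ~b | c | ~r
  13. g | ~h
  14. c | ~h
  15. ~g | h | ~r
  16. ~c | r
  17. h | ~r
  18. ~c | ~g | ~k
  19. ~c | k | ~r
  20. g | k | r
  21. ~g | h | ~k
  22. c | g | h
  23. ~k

Case k = True:
  Clause (~k) is falsified — contradiction.
Case k = False:
  (~c | k) forces c = False.
  (k | ~r) forces r = False.
  (~h | r) forces h = False.
  Clause (h | k) is falsified — contradiction.
Both cases fail, so the formula is unsatisfiable.

No satisfying assignment exists.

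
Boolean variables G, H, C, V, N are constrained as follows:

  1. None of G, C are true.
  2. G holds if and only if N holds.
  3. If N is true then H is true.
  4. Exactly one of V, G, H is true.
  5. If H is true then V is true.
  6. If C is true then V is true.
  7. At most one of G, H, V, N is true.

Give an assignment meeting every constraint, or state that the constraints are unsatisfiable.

G = False; H = False; C = False; V = True; N = False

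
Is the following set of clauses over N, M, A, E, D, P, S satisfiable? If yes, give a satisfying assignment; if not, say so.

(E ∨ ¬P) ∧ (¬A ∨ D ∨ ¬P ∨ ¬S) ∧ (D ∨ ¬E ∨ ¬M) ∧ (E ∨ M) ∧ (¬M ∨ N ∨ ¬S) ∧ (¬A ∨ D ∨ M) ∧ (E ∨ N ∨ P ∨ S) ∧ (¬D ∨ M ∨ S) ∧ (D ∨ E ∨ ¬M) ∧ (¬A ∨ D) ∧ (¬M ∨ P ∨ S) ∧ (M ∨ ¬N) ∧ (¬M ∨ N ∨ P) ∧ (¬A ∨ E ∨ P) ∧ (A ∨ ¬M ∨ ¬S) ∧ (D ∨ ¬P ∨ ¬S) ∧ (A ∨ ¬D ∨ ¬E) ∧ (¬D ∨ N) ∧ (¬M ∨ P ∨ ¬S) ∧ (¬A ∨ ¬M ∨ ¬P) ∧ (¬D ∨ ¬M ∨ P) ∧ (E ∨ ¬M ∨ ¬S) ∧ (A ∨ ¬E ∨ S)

N = False, M = False, A = False, E = True, D = False, P = False, S = True

Set N = False.
  then (¬D ∨ N) forces D = False.
  then (¬A ∨ D) forces A = False.
Try M = True:
  (D ∨ ¬E ∨ ¬M) forces E = False.
  clause (D ∨ E ∨ ¬M) is falsified — backtrack.
So M = False.
  then (E ∨ M) forces E = True.
  then (A ∨ ¬E ∨ S) forces S = True.
  then (D ∨ ¬P ∨ ¬S) forces P = False.
All clauses satisfied.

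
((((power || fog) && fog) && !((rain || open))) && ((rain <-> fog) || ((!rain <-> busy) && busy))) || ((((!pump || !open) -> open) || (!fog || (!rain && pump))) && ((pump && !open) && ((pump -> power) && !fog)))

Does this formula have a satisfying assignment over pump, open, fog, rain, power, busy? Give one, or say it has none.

pump=T, open=F, fog=T, rain=F, power=F, busy=T

  ((((power || fog) && fog) && !((rain || open))) && ((rain <-> fog) || ((!rain <-> busy) && busy))) || ((((!pump || !open) -> open) || (!fog || (!rain && pump))) && ((pump && !open) && ((pump -> power) && !fog))) = True
    (((power || fog) && fog) && !((rain || open))) && ((rain <-> fog) || ((!rain <-> busy) && busy)) = True
      ((power || fog) && fog) && !((rain || open)) = True
        (power || fog) && fog = True
          power || fog = True
        !((rain || open)) = True
          rain || open = False
      (rain <-> fog) || ((!rain <-> busy) && busy) = True
        rain <-> fog = False
        (!rain <-> busy) && busy = True
          !rain <-> busy = True
            !rain = True
    (((!pump || !open) -> open) || (!fog || (!rain && pump))) && ((pump && !open) && ((pump -> power) && !fog)) = False
      ((!pump || !open) -> open) || (!fog || (!rain && pump)) = True
        (!pump || !open) -> open = False
          !pump || !open = True
            !pump = False
            !open = True
        !fog || (!rain && pump) = True
          !fog = False
          !rain && pump = True
            !rain = True
      (pump && !open) && ((pump -> power) && !fog) = False
        pump && !open = True
          !open = True
        (pump -> power) && !fog = False
          pump -> power = False
          !fog = False
The formula evaluates to True.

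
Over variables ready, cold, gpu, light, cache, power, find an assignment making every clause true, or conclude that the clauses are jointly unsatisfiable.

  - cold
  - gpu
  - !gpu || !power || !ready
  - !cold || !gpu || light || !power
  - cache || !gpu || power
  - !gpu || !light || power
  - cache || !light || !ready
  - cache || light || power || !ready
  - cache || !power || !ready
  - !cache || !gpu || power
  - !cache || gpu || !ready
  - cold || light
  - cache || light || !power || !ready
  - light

Unit clause (cold) forces cold = True.
Unit clause (gpu) forces gpu = True.
Unit clause (light) forces light = True.
In (!gpu || !light || power) only power is left, so power = True.
In (!gpu || !power || !ready) only !ready is left, so ready = False.
Set cache = True.
All clauses satisfied.

ready = False; cold = True; gpu = True; light = True; cache = True; power = True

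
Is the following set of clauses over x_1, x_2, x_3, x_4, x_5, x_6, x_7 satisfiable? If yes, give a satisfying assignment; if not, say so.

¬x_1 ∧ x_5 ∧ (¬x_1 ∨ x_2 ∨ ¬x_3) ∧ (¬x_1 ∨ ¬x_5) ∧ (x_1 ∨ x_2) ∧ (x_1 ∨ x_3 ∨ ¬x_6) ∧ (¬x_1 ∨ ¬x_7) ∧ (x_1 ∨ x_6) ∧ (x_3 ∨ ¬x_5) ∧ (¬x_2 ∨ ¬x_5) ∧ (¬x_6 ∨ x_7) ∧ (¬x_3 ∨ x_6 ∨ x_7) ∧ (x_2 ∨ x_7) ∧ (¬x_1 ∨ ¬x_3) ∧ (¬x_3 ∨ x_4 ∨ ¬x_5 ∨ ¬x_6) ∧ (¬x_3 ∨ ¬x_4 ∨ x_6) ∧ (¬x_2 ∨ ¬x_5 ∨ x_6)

Unsatisfiable — no assignment works.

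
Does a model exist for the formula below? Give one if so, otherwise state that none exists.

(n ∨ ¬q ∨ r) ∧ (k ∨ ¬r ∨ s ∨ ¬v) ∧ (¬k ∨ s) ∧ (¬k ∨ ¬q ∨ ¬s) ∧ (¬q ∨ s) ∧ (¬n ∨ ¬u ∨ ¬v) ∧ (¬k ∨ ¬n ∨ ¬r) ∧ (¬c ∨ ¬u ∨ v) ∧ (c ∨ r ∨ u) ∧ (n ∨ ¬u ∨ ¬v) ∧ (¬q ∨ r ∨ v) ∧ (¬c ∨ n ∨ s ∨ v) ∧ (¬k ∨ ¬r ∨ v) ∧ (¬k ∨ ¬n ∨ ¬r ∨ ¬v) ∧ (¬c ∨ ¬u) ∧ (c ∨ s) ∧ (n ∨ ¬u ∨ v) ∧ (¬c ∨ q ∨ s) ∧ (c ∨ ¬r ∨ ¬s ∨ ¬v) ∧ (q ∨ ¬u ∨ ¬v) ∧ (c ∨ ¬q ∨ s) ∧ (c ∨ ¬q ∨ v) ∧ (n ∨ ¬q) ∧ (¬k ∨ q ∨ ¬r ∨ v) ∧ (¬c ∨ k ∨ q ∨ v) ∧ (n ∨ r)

c=T; v=T; u=F; s=T; n=T; k=T; r=F; q=F

Set c = True.
  then (¬c ∨ ¬u) forces u = False.
Set v = True.
Try s = False:
  (¬k ∨ s) forces k = False.
  (k ∨ ¬r ∨ s ∨ ¬v) forces r = False.
  (¬q ∨ s) forces q = False.
  clause (¬c ∨ q ∨ s) is falsified — backtrack.
So s = True.
Set n = True.
Set k = True.
  then (¬k ∨ ¬q ∨ ¬s) forces q = False.
  then (¬k ∨ ¬n ∨ ¬r) forces r = False.
All clauses satisfied.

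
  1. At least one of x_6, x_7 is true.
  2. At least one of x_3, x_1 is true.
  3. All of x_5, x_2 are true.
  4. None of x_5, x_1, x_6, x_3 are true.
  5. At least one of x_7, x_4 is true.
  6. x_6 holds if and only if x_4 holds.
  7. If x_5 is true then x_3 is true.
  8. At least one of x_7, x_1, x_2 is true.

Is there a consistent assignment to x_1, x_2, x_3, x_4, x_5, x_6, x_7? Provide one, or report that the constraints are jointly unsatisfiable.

Case x_5 = True:
  Constraint (4) is violated (x_5=T) — contradiction.
Case x_5 = False:
  Constraint (3) is violated (x_5=F) — contradiction.
Both cases fail — unsatisfiable.

Unsatisfiable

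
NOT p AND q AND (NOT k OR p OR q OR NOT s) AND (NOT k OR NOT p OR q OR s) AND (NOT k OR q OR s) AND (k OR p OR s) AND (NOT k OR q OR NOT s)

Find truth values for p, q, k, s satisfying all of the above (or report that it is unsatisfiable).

p: False, q: True, k: True, s: True

Unit clause (NOT p) forces p = False.
Unit clause (q) forces q = True.
Set k = True.
Set s = True.
Check each clause:
  (NOT p): NOT p holds.
  (q): q holds.
  (NOT k OR p OR q OR NOT s): q holds.
  (NOT k OR NOT p OR q OR s): NOT p holds.
  (NOT k OR q OR s): q holds.
  (k OR p OR s): k holds.
  (NOT k OR q OR NOT s): q holds.
All clauses satisfied.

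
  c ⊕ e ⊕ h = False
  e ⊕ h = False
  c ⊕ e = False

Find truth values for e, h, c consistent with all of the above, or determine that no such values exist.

e=F, h=F, c=F

c ⊕ e ⊕ h = F ⊕ F ⊕ F = False ✓
e ⊕ h = F ⊕ F = False ✓
c ⊕ e = F ⊕ F = False ✓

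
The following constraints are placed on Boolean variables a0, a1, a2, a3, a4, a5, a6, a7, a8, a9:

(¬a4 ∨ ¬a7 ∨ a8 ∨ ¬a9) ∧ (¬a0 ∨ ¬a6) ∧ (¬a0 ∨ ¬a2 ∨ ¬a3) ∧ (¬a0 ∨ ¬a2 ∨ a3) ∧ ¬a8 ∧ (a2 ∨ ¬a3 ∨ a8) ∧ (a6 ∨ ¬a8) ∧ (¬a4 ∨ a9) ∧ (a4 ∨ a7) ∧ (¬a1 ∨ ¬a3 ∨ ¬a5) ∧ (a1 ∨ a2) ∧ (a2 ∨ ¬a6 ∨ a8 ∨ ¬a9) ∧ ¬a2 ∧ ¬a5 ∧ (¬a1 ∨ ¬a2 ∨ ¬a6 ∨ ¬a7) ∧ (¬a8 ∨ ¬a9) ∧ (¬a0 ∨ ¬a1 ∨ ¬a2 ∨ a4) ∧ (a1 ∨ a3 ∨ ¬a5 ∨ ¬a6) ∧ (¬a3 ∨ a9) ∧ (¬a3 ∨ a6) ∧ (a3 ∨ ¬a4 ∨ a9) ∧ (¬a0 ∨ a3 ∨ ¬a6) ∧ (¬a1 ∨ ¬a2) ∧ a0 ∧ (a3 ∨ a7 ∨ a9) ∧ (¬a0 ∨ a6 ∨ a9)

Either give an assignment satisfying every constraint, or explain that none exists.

a0=T, a1=T, a2=F, a3=F, a4=F, a5=F, a6=F, a7=T, a8=F, a9=T

Unit clause (¬a8) forces a8 = False.
Unit clause (¬a2) forces a2 = False.
Unit clause (¬a5) forces a5 = False.
Unit clause (a0) forces a0 = True.
In (¬a0 ∨ ¬a6) only ¬a6 is left, so a6 = False.
In (a2 ∨ ¬a3 ∨ a8) only ¬a3 is left, so a3 = False.
In (a1 ∨ a2) only a1 is left, so a1 = True.
In (¬a0 ∨ a6 ∨ a9) only a9 is left, so a9 = True.
Set a4 = False.
  then (a4 ∨ a7) forces a7 = True.
All clauses satisfied.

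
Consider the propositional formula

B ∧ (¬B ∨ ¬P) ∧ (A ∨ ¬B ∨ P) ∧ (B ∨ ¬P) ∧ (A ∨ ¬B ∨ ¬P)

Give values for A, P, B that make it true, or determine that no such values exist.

Unit clause (B) forces B = True.
In (¬B ∨ ¬P) only ¬P is left, so P = False.
In (A ∨ ¬B ∨ P) only A is left, so A = True.
Check each clause:
  (B): B holds.
  (¬B ∨ ¬P): ¬P holds.
  (A ∨ ¬B ∨ P): A holds.
  (B ∨ ¬P): B holds.
  (A ∨ ¬B ∨ ¬P): A holds.
All clauses satisfied.

A=T; P=F; B=T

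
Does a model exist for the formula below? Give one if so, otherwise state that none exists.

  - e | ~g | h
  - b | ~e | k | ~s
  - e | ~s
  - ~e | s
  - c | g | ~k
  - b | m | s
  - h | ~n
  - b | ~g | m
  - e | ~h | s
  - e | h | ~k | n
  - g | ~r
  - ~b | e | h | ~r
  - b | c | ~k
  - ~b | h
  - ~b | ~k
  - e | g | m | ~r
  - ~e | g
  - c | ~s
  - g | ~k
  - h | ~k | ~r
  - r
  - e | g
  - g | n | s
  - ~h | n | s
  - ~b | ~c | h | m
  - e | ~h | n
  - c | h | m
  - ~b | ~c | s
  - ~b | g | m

Unit clause (r) forces r = True.
In (g | ~r) only g is left, so g = True.
Set e = True.
  then (~e | s) forces s = True.
  then (c | ~s) forces c = True.
Set b = True.
  then (~b | h) forces h = True.
  then (~b | ~k) forces k = False.
Set m = False.
Set n = True.
All clauses satisfied.

e: True; b: True; m: False; s: True; c: True; g: True; n: True; h: True; k: False; r: True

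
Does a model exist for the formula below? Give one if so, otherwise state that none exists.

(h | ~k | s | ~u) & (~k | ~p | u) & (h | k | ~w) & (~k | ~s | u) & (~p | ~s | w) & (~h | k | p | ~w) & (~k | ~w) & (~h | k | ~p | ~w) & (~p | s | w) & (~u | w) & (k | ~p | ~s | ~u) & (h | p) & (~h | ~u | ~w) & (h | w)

Set k = False.
Try h = False:
  (h | k | ~w) forces w = False.
  clause (h | w) is falsified — backtrack.
So h = True.
Set s = False.
Set p = False.
  then (~h | k | p | ~w) forces w = False.
  then (~u | w) forces u = False.
All clauses satisfied.

k = False, h = True, s = False, p = False, u = False, w = False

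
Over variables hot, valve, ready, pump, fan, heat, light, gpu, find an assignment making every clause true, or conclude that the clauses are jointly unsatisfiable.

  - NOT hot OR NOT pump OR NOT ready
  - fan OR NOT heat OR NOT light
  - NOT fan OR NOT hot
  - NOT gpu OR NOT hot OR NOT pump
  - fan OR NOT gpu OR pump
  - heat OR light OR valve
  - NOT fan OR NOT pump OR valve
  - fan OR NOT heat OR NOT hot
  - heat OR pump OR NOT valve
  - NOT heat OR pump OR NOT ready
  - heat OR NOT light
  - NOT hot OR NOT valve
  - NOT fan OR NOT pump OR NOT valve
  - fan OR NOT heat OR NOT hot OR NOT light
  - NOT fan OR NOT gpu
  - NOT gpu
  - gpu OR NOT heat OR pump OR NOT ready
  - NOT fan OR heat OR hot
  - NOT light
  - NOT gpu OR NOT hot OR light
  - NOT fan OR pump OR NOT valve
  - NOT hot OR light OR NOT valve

hot: False, valve: True, ready: True, pump: True, fan: False, heat: False, light: False, gpu: False

Unit clause (NOT gpu) forces gpu = False.
Unit clause (NOT light) forces light = False.
Try hot = True:
  (NOT fan OR NOT hot) forces fan = False.
  (fan OR NOT heat OR NOT hot) forces heat = False.
  (heat OR light OR valve) forces valve = True.
  clause (NOT hot OR NOT valve) is falsified — backtrack.
So hot = False.
Set valve = True.
Set ready = True.
Set pump = True.
  then (NOT fan OR NOT pump OR NOT valve) forces fan = False.
Set heat = False.
All clauses satisfied.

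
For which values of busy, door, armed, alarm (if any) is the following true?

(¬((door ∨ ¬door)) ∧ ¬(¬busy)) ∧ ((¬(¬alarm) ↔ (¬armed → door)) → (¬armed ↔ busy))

UNSATISFIABLE

The conjunct ¬((door ∨ ¬door)) is unsatisfiable on its own:
  door=F: evaluates to False.
  door=T: evaluates to False.
So the whole conjunction is unsatisfiable.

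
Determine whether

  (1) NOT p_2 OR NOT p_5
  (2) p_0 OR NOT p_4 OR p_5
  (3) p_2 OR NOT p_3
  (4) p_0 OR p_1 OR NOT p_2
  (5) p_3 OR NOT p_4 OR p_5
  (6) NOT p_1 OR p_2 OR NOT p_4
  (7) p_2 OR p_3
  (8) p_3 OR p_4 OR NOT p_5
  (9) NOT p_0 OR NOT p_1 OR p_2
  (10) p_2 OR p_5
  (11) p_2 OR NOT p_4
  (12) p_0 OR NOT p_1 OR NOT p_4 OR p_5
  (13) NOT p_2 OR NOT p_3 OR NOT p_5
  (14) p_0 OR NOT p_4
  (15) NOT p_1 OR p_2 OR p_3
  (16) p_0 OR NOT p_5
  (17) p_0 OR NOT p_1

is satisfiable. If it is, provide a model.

p_0: True, p_1: True, p_2: True, p_3: True, p_4: False, p_5: False

Try p_0 = False:
  (p_0 OR NOT p_4) forces p_4 = False.
  (p_0 OR NOT p_5) forces p_5 = False.
  (p_2 OR p_5) forces p_2 = True.
  (p_0 OR p_1 OR NOT p_2) forces p_1 = True.
  clause (p_0 OR NOT p_1) is falsified — backtrack.
So p_0 = True.
Set p_1 = True.
  then (NOT p_0 OR NOT p_1 OR p_2) forces p_2 = True.
  then (NOT p_2 OR NOT p_5) forces p_5 = False.
Set p_3 = True.
Set p_4 = False.
All clauses satisfied.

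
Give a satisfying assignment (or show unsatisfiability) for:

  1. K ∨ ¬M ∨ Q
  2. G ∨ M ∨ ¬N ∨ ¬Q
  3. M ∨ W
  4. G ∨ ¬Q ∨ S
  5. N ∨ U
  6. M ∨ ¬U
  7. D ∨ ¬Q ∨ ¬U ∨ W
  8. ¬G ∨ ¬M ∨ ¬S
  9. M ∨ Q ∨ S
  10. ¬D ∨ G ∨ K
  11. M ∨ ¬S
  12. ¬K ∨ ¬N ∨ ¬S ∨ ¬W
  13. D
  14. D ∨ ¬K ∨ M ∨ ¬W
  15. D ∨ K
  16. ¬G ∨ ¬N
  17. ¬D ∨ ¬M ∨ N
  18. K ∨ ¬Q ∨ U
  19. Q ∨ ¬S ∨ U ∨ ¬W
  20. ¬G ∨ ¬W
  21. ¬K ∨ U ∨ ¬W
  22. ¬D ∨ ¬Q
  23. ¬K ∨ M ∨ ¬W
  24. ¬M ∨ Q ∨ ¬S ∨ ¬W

M = True, U = True, D = True, W = False, N = True, G = False, K = True, S = False, Q = False

Unit clause (D) forces D = True.
In (¬D ∨ ¬Q) only ¬Q is left, so Q = False.
Try M = False:
  (M ∨ W) forces W = True.
  (M ∨ ¬U) forces U = False.
  (N ∨ U) forces N = True.
  (M ∨ Q ∨ S) forces S = True.
  clause (M ∨ ¬S) is falsified — backtrack.
So M = True.
  then (K ∨ ¬M ∨ Q) forces K = True.
  then (¬D ∨ ¬M ∨ N) forces N = True.
  then (¬G ∨ ¬N) forces G = False.
Set U = True.
Set W = False.
Set S = False.
All clauses satisfied.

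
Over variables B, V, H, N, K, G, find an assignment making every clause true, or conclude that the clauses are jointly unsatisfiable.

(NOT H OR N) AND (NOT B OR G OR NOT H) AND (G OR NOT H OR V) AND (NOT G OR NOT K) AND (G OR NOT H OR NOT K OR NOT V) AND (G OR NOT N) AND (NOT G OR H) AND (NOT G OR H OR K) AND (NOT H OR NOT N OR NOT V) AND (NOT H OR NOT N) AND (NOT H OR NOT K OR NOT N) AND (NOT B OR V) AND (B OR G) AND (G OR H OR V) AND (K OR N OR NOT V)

B=T, V=T, H=F, N=F, K=T, G=F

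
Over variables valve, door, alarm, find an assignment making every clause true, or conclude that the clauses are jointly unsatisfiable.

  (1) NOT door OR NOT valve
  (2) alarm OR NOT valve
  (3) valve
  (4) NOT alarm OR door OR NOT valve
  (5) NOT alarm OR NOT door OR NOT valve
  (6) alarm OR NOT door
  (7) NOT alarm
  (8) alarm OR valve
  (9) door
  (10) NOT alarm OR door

Case valve = True:
  (NOT door OR NOT valve) forces door = False.
  Clause (door) is falsified — contradiction.
Case valve = False:
  Clause (valve) is falsified — contradiction.
Both cases fail, so the formula is unsatisfiable.

UNSATISFIABLE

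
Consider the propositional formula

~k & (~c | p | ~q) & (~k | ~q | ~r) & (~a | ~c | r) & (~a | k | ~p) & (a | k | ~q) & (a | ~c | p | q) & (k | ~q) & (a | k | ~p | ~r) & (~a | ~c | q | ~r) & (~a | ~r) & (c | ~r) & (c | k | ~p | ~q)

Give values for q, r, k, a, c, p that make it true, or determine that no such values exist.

Unit clause (~k) forces k = False.
In (k | ~q) only ~q is left, so q = False.
Try r = True:
  (~a | ~r) forces a = False.
  (a | k | ~p | ~r) forces p = False.
  (a | ~c | p | q) forces c = False.
  clause (c | ~r) is falsified — backtrack.
So r = False.
Set a = False.
Set c = True.
  then (a | ~c | p | q) forces p = True.
All clauses satisfied.

q = False, r = False, k = False, a = False, c = True, p = True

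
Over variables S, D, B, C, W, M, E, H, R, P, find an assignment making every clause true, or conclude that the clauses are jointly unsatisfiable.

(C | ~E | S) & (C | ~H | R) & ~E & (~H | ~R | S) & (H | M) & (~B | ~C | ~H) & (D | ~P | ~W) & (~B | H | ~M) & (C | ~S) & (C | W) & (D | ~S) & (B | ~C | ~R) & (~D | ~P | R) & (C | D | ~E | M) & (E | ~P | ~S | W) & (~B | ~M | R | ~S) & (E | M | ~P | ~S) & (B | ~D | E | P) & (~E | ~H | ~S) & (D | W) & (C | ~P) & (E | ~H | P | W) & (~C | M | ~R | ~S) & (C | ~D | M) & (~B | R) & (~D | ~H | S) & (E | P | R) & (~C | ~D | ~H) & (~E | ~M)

S: False; D: False; B: False; C: False; W: True; M: True; E: False; H: False; R: True; P: False

Unit clause (~E) forces E = False.
Set S = False.
Set D = False.
  then (D | W) forces W = True.
  then (D | ~P | ~W) forces P = False.
  then (E | P | R) forces R = True.
  then (~H | ~R | S) forces H = False.
  then (H | M) forces M = True.
  then (~B | H | ~M) forces B = False.
  then (B | ~C | ~R) forces C = False.
All clauses satisfied.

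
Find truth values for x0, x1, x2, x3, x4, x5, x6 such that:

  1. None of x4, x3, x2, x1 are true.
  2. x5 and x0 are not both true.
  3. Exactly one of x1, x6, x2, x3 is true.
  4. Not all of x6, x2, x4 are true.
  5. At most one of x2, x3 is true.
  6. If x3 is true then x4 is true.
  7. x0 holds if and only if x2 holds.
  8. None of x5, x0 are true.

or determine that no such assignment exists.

x0=F; x1=F; x2=F; x3=F; x4=F; x5=F; x6=T

  (1) {x4, x3, x2, x1}: 0 true — none ✓
  (2) x5=F, x0=F — not both ✓
  (3) {x1, x6, x2, x3}: 1 true — exactly one ✓
  (4) {x6, x2, x4}: 1/3 true — not all ✓
  (5) {x2, x3}: 0 true — at most one ✓
  (6) x3=F ⇒ x4: vacuous ✓
  (7) x0=F, x2=F — same ✓
  (8) {x5, x0}: 0 true — none ✓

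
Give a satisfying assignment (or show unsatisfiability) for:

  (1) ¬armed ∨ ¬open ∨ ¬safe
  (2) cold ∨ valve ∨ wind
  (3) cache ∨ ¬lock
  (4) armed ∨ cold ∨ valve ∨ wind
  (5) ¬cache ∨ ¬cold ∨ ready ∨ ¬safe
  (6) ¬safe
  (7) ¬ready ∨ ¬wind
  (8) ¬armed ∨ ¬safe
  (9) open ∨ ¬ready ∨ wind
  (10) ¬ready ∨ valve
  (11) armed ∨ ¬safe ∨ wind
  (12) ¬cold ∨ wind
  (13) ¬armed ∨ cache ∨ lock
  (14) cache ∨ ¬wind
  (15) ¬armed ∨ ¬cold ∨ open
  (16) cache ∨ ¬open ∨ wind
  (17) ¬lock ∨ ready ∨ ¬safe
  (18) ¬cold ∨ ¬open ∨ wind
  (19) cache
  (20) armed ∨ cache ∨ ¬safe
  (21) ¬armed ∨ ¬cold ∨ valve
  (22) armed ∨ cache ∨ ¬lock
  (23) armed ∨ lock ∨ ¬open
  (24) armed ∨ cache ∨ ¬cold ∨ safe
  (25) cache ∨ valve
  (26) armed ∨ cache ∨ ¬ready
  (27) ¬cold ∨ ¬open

Unit clause (¬safe) forces safe = False.
Unit clause (cache) forces cache = True.
Set open = True.
  then (¬cold ∨ ¬open) forces cold = False.
Set valve = True.
Set armed = False.
  then (armed ∨ lock ∨ ¬open) forces lock = True.
Set wind = False.
Set ready = True.
All clauses satisfied.

cache=T, open=T, valve=T, safe=F, armed=F, cold=F, wind=F, ready=T, lock=T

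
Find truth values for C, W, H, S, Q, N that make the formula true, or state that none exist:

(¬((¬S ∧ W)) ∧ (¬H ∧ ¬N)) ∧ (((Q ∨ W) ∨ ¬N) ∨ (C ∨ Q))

C = True, W = True, H = False, S = True, Q = True, N = False

  ¬((¬S ∧ W)) ∧ (¬H ∧ ¬N) = True
    ¬((¬S ∧ W)) = True
      ¬S ∧ W = False
        ¬S = False
    ¬H ∧ ¬N = True
      ¬H = True
      ¬N = True
  ((Q ∨ W) ∨ ¬N) ∨ (C ∨ Q) = True
    (Q ∨ W) ∨ ¬N = True
      Q ∨ W = True
      ¬N = True
    C ∨ Q = True
Both conjuncts True, so the formula holds.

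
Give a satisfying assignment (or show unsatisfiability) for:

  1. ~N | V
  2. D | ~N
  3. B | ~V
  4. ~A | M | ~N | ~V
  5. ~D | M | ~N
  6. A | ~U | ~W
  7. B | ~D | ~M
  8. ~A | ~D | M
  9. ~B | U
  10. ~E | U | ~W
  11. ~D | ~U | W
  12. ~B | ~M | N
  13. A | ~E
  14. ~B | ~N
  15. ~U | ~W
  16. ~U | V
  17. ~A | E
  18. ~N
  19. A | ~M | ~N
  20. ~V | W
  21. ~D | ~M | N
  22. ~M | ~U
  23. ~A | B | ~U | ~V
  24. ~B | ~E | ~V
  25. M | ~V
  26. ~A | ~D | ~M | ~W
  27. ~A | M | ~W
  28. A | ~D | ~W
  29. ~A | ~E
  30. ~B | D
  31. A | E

No satisfying assignment exists.

Case A = True:
  (~A | E) forces E = True.
  Clause (~A | ~E) is falsified — contradiction.
Case A = False:
  (A | ~E) forces E = False.
  Clause (A | E) is falsified — contradiction.
Both cases fail, so the formula is unsatisfiable.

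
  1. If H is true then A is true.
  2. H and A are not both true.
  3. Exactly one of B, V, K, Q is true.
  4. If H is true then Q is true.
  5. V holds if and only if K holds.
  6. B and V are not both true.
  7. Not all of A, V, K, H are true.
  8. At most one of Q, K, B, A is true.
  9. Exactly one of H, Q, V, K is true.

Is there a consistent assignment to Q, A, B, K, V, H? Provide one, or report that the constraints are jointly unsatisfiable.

Q = True, A = False, B = False, K = False, V = False, H = False

  (1) H=F ⇒ A: vacuous ✓
  (2) H=F, A=F — not both ✓
  (3) {B, V, K, Q}: 1 true — exactly one ✓
  (4) H=F ⇒ Q: vacuous ✓
  (5) V=F, K=F — same ✓
  (6) B=F, V=F — not both ✓
  (7) {A, V, K, H}: 0/4 true — not all ✓
  (8) {Q, K, B, A}: 1 true — at most one ✓
  (9) {H, Q, V, K}: 1 true — exactly one ✓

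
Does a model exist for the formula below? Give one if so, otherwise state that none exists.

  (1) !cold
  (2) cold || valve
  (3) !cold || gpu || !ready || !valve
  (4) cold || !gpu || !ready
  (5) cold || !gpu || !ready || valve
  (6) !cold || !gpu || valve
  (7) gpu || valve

cold = False, valve = True, gpu = True, ready = False

Unit clause (!cold) forces cold = False.
In (cold || valve) only valve is left, so valve = True.
Set gpu = True.
  then (cold || !gpu || !ready) forces ready = False.
Check each clause:
  (!cold): !cold holds.
  (cold || valve): valve holds.
  (!cold || gpu || !ready || !valve): !cold holds.
  (cold || !gpu || !ready): !ready holds.
  (cold || !gpu || !ready || valve): !ready holds.
  (!cold || !gpu || valve): !cold holds.
  (gpu || valve): gpu holds.
All clauses satisfied.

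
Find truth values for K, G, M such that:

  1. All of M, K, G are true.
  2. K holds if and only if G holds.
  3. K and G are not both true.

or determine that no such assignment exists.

Unsatisfiable

Case K = True:
  (1) forces M = True.
  (1) forces G = True.
  Constraint (3) is violated (K=T, G=T) — contradiction.
Case K = False:
  Constraint (1) is violated (K=F) — contradiction.
Both cases fail — unsatisfiable.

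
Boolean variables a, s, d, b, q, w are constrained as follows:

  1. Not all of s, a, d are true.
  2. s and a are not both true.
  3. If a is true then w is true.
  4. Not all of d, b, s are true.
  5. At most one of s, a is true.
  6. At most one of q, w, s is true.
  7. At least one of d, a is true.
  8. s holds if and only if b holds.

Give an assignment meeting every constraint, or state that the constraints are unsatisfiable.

a = True, s = False, d = True, b = False, q = False, w = True

  (1) {s, a, d}: 2/3 true — not all ✓
  (2) s=F, a=T — not both ✓
  (3) a=T ⇒ w: T ✓
  (4) {d, b, s}: 1/3 true — not all ✓
  (5) {s, a}: 1 true — at most one ✓
  (6) {q, w, s}: 1 true — at most one ✓
  (7) {d, a}: 2 true — at least one ✓
  (8) s=F, b=F — same ✓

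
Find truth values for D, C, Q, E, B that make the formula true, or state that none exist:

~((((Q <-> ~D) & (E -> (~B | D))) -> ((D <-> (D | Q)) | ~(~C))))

D: False, C: False, Q: True, E: True, B: False

  ~((((Q <-> ~D) & (E -> (~B | D))) -> ((D <-> (D | Q)) | ~(~C)))) = True
    ((Q <-> ~D) & (E -> (~B | D))) -> ((D <-> (D | Q)) | ~(~C)) = False
      (Q <-> ~D) & (E -> (~B | D)) = True
        Q <-> ~D = True
          ~D = True
        E -> (~B | D) = True
          ~B | D = True
            ~B = True
      (D <-> (D | Q)) | ~(~C) = False
        D <-> (D | Q) = False
          D | Q = True
        ~(~C) = False
          ~C = True
The formula evaluates to True.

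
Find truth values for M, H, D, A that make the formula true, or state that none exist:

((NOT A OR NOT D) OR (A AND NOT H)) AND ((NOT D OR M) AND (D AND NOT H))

M = True, H = False, D = True, A = False

  (NOT A OR NOT D) OR (A AND NOT H) = True
    NOT A OR NOT D = True
      NOT A = True
      NOT D = False
    A AND NOT H = False
      NOT H = True
  (NOT D OR M) AND (D AND NOT H) = True
    NOT D OR M = True
      NOT D = False
    D AND NOT H = True
      NOT H = True
Both conjuncts True, so the formula holds.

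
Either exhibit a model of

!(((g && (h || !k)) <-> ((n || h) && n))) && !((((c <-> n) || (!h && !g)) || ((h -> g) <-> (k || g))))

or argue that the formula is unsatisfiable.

h=T, n=T, c=F, g=F, k=T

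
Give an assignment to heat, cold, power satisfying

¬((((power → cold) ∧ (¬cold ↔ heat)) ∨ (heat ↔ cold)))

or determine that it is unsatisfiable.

heat = True, cold = False, power = True

  ¬((((power → cold) ∧ (¬cold ↔ heat)) ∨ (heat ↔ cold))) = True
    ((power → cold) ∧ (¬cold ↔ heat)) ∨ (heat ↔ cold) = False
      (power → cold) ∧ (¬cold ↔ heat) = False
        power → cold = False
        ¬cold ↔ heat = True
          ¬cold = True
      heat ↔ cold = False
The formula evaluates to True.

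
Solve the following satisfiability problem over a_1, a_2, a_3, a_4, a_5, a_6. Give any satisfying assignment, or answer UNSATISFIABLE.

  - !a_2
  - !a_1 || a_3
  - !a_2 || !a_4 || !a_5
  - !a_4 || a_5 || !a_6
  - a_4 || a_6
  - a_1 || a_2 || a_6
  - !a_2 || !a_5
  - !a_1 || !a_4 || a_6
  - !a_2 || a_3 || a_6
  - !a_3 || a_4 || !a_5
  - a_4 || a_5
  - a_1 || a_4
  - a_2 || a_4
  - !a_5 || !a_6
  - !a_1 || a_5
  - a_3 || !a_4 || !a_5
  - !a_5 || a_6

Case a_6 = True:
  (!a_2) forces a_2 = False.
  (a_2 || a_4) forces a_4 = True.
  (!a_4 || a_5 || !a_6) forces a_5 = True.
  Clause (!a_5 || !a_6) is falsified — contradiction.
Case a_6 = False:
  (!a_2) forces a_2 = False.
  (a_4 || a_6) forces a_4 = True.
  (a_1 || a_2 || a_6) forces a_1 = True.
  Clause (!a_1 || !a_4 || a_6) is falsified — contradiction.
Both cases fail, so the formula is unsatisfiable.

Unsatisfiable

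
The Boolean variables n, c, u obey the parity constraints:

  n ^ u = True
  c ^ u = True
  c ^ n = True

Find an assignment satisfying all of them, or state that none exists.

No satisfying assignment exists.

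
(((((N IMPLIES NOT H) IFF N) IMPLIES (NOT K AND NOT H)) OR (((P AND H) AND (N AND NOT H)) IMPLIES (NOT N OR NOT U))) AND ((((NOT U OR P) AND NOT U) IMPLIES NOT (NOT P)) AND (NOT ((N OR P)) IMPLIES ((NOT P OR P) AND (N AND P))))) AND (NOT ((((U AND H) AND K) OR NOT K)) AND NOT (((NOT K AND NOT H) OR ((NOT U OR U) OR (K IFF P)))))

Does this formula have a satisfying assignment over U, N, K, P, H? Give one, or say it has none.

The conjunct NOT (((NOT K AND NOT H) OR ((NOT U OR U) OR (K IFF P)))) is unsatisfiable on its own:
  U = True: this becomes NOT (((NOT K AND NOT H) OR True)) = False.
  U = False: this becomes NOT (((NOT K AND NOT H) OR True)) = False.
So the whole conjunction is unsatisfiable.

Unsatisfiable — no assignment works.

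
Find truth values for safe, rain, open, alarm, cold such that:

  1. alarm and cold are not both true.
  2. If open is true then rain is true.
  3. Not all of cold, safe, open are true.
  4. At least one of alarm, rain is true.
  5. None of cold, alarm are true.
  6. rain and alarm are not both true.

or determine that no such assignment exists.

safe=T, rain=T, open=F, alarm=F, cold=F

  (1) alarm=F, cold=F — not both ✓
  (2) open=F ⇒ rain: vacuous ✓
  (3) {cold, safe, open}: 1/3 true — not all ✓
  (4) {alarm, rain}: 1 true — at least one ✓
  (5) {cold, alarm}: 0 true — none ✓
  (6) rain=T, alarm=F — not both ✓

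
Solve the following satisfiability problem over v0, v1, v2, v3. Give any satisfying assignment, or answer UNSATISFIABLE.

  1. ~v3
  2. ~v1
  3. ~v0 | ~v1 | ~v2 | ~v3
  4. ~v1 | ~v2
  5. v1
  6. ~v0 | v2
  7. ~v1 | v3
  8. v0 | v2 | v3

Unsatisfiable

Case v1 = True:
  Clause (~v1) is falsified — contradiction.
Case v1 = False:
  Clause (v1) is falsified — contradiction.
Both cases fail, so the formula is unsatisfiable.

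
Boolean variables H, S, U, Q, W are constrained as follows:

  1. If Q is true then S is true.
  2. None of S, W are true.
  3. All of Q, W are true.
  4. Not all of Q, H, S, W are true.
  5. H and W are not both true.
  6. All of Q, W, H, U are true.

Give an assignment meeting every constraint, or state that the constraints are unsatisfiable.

Unsatisfiable

Case W = True:
  Constraint (2) is violated (W=T) — contradiction.
Case W = False:
  Constraint (3) is violated (W=F) — contradiction.
Both cases fail — unsatisfiable.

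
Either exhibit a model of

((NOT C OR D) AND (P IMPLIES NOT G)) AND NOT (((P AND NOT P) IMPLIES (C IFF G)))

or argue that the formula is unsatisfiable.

The conjunct NOT (((P AND NOT P) IMPLIES (C IFF G))) is unsatisfiable on its own:
  P=F, C=F, G=F: evaluates to False.
  P=F, C=F, G=T: evaluates to False.
  P=F, C=T, G=F: evaluates to False.
  P=F, C=T, G=T: evaluates to False.
  P=T, C=F, G=F: evaluates to False.
  P=T, C=F, G=T: evaluates to False.
  P=T, C=T, G=F: evaluates to False.
  P=T, C=T, G=T: evaluates to False.
So the whole conjunction is unsatisfiable.

The formula is unsatisfiable.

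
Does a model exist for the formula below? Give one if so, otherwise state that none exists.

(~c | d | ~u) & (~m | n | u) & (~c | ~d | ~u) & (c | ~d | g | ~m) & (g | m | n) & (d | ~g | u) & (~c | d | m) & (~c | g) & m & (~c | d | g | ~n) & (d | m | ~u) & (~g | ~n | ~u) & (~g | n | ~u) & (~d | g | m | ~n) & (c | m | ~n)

g = False; m = True; n = True; d = False; u = True; c = False

Unit clause (m) forces m = True.
Set g = False.
  then (~c | g) forces c = False.
  then (c | ~d | g | ~m) forces d = False.
Set n = True.
Set u = True.
All clauses satisfied.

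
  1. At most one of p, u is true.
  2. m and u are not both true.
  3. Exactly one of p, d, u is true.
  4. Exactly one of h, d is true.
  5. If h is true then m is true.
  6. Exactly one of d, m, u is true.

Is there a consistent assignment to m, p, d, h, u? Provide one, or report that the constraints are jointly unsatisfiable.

m = False; p = False; d = True; h = False; u = False

  (1) {p, u}: 0 true — at most one ✓
  (2) m=F, u=F — not both ✓
  (3) {p, d, u}: 1 true — exactly one ✓
  (4) {h, d}: 1 true — exactly one ✓
  (5) h=F ⇒ m: vacuous ✓
  (6) {d, m, u}: 1 true — exactly one ✓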